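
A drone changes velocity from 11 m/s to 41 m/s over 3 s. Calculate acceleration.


Given: initial velocity v0 = 11 m/s, final velocity v = 41 m/s, time t = 3 s
Using a = (v - v0) / t
a = (41 - 11) / 3
a = 30 / 3
a = 10 m/s^2

10 m/s^2


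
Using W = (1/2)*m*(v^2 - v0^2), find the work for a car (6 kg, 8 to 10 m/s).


Given: m = 6 kg, v0 = 8 m/s, v = 10 m/s
Using W = (1/2)*m*(v^2 - v0^2)
v^2 = 10^2 = 100
v0^2 = 8^2 = 64
v^2 - v0^2 = 100 - 64 = 36
W = (1/2)*6*36 = 108 J

108 J


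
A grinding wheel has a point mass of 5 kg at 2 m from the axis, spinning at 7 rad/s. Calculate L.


Given: m = 5 kg, r = 2 m, omega = 7 rad/s
For a point mass: I = m*r^2
I = 5*2^2 = 5*4 = 20
L = I*omega = 20*7
L = 140 kg*m^2/s

140 kg*m^2/s


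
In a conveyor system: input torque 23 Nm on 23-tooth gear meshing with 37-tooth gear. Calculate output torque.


Given: N1 = 23, N2 = 37, T1 = 23 Nm
Using T2/T1 = N2/N1
T2 = T1 * N2 / N1
T2 = 23 * 37 / 23
T2 = 851 / 23
T2 = 37 Nm

37 Nm


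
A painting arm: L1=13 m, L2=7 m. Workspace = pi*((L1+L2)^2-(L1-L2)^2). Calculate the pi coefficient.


Given: L1 = 13, L2 = 7
(L1+L2)^2 = (20)^2 = 400
(L1-L2)^2 = (6)^2 = 36
Difference = 400 - 36 = 364
This equals 4*L1*L2 = 4*13*7 = 364
Workspace area = 364*pi

364


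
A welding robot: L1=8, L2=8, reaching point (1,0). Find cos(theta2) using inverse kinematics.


Given: L1 = 8, L2 = 8, target (x, y) = (1, 0)
Using cos(theta2) = (x^2 + y^2 - L1^2 - L2^2) / (2*L1*L2)
x^2 + y^2 = 1^2 + 0 = 1
L1^2 + L2^2 = 64 + 64 = 128
Numerator = 1 - 128 = -127
Denominator = 2*8*8 = 128
cos(theta2) = -127/128 = -127/128

-127/128


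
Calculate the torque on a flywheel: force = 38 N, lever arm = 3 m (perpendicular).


Given: F = 38 N, r = 3 m, angle = 90 deg (perpendicular)
Using tau = F * r * sin(90)
sin(90) = 1
tau = 38 * 3 * 1
tau = 114 Nm

114 Nm


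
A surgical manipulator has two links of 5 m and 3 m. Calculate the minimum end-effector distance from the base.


Given: L1 = 5 m, L2 = 3 m
For a 2-link planar arm, min reach = |L1 - L2| (second link folded back)
Min reach = |5 - 3|
Min reach = 2 m

2 m


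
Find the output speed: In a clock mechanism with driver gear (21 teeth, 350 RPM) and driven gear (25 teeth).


Given: N1 = 21 teeth, w1 = 350 RPM, N2 = 25 teeth
Using N1*w1 = N2*w2
w2 = N1*w1 / N2
w2 = 21*350 / 25
w2 = 7350 / 25
w2 = 294 RPM

294 RPM


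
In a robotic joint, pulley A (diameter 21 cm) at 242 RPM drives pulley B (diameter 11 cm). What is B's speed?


Given: D1 = 21 cm, w1 = 242 RPM, D2 = 11 cm
Using D1*w1 = D2*w2
w2 = D1*w1 / D2
w2 = 21*242 / 11
w2 = 5082 / 11
w2 = 462 RPM

462 RPM


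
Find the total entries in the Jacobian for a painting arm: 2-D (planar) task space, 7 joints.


Given: task space dimension = 2, joints = 7
Jacobian is a 2 x 7 matrix
Total entries = rows * columns
Total = 2 * 7
Total = 14

14


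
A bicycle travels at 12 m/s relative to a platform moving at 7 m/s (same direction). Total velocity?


Given: object velocity = 12 m/s, platform velocity = 7 m/s (same direction)
Using classical velocity addition: v_total = v_object + v_platform
v_total = 12 + 7
v_total = 19 m/s

19 m/s


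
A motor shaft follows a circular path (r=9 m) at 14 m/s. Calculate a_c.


Given: v = 14 m/s, r = 9 m
Using a_c = v^2 / r
a_c = 14^2 / 9
a_c = 196 / 9
a_c = 196/9 m/s^2

196/9 m/s^2


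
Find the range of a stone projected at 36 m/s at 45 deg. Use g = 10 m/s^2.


Given: v0 = 36 m/s, theta = 45 deg, g = 10 m/s^2
sin(2*45) = sin(90) = 1
Using R = v0^2 * sin(2*theta) / g
R = 36^2 * 1 / 10
R = 1296 / 10
R = 648/5 m

648/5 m


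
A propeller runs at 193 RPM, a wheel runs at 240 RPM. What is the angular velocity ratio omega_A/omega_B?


Given: RPM_A = 193, RPM_B = 240
omega = 2*pi*RPM/60, so omega_A/omega_B = RPM_A / RPM_B
omega_A/omega_B = 193 / 240
omega_A/omega_B = 193/240

193/240


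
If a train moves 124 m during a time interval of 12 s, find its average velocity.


Given: distance d = 124 m, time t = 12 s
Using v = d / t
v = 124 / 12
v = 31/3 m/s

31/3 m/s


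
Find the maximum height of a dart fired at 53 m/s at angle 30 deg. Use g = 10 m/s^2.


Given: v0 = 53 m/s, theta = 30 deg, g = 10 m/s^2
sin^2(30) = 1/4
Using H = v0^2 * sin^2(theta) / (2*g)
H = 53^2 * 1/4 / (2*10)
H = 2809 * 1/4 / 20
H = 2809/4 / 20
H = 2809/80 m

2809/80 m


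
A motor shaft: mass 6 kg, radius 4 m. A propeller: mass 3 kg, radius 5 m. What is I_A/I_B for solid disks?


Given: M1=6 kg, R1=4 m, M2=3 kg, R2=5 m
For a disk: I = (1/2)*M*R^2, so I_A/I_B = (M1*R1^2)/(M2*R2^2)
M1*R1^2 = 6*16 = 96
M2*R2^2 = 3*25 = 75
I_A/I_B = 96/75 = 32/25

32/25


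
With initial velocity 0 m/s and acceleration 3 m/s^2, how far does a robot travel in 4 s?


Given: v0 = 0 m/s, a = 3 m/s^2, t = 4 s
Using s = v0*t + (1/2)*a*t^2
s = 0*4 + (1/2)*3*4^2
s = 0 + (1/2)*48
s = 0 + 24
s = 24

24 m


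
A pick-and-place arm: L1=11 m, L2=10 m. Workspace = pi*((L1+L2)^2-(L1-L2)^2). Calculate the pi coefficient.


Given: L1 = 11, L2 = 10
(L1+L2)^2 = (21)^2 = 441
(L1-L2)^2 = (1)^2 = 1
Difference = 441 - 1 = 440
This equals 4*L1*L2 = 4*11*10 = 440
Workspace area = 440*pi

440


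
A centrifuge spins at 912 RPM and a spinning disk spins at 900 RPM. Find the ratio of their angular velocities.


Given: RPM_A = 912, RPM_B = 900
omega = 2*pi*RPM/60, so omega_A/omega_B = RPM_A / RPM_B
omega_A/omega_B = 912 / 900
omega_A/omega_B = 76/75

76/75


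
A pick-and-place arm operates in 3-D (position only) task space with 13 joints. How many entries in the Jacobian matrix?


Given: task space dimension = 3, joints = 13
Jacobian is a 3 x 13 matrix
Total entries = rows * columns
Total = 3 * 13
Total = 39

39


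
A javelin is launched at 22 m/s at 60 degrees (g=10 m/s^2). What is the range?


Given: v0 = 22 m/s, theta = 60 deg, g = 10 m/s^2
sin(2*60) = sin(120) = sqrt(3)/2
Using R = v0^2 * sin(2*theta) / g
R = 22^2 * (sqrt(3)/2) / 10
R = 484 * sqrt(3) / 20
R = 121/5*sqrt(3) m

121/5*sqrt(3) m


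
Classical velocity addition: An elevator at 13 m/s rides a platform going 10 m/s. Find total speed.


Given: object velocity = 13 m/s, platform velocity = 10 m/s (same direction)
Using classical velocity addition: v_total = v_object + v_platform
v_total = 13 + 10
v_total = 23 m/s

23 m/s


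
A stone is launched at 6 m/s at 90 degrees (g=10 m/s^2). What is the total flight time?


Given: v0 = 6 m/s, theta = 90 deg, g = 10 m/s^2
sin(90) = 1
Using T = 2*v0*sin(theta) / g
T = 2*6*1 / 10
T = 12 / 10
T = 6/5 s

6/5 s


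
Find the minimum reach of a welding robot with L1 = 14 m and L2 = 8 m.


Given: L1 = 14 m, L2 = 8 m
For a 2-link planar arm, min reach = |L1 - L2| (second link folded back)
Min reach = |14 - 8|
Min reach = 6 m

6 m


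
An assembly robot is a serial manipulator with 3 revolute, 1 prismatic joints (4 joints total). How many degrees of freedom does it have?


Given: serial robot with 3 revolute, 1 prismatic joints
DOF contribution per joint type: revolute=1, prismatic=1, spherical=3, fixed=0
DOF = 3*1 + 1*1
DOF = 4

4


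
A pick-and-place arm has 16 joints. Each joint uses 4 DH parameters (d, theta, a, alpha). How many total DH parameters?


Given: 16 joints, 4 DH parameters per joint (d, theta, a, alpha)
Total DH parameters = number_of_joints * 4
Total = 16 * 4
Total = 64

64


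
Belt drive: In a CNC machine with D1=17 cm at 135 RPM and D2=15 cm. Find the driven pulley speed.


Given: D1 = 17 cm, w1 = 135 RPM, D2 = 15 cm
Using D1*w1 = D2*w2
w2 = D1*w1 / D2
w2 = 17*135 / 15
w2 = 2295 / 15
w2 = 153 RPM

153 RPM


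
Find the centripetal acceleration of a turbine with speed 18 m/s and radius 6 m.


Given: v = 18 m/s, r = 6 m
Using a_c = v^2 / r
a_c = 18^2 / 6
a_c = 324 / 6
a_c = 54 m/s^2

54 m/s^2


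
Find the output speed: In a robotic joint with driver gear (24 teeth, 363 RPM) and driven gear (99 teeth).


Given: N1 = 24 teeth, w1 = 363 RPM, N2 = 99 teeth
Using N1*w1 = N2*w2
w2 = N1*w1 / N2
w2 = 24*363 / 99
w2 = 8712 / 99
w2 = 88 RPM

88 RPM


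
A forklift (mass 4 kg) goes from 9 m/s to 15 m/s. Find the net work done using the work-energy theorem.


Given: m = 4 kg, v0 = 9 m/s, v = 15 m/s
Using W = (1/2)*m*(v^2 - v0^2)
v^2 = 15^2 = 225
v0^2 = 9^2 = 81
v^2 - v0^2 = 225 - 81 = 144
W = (1/2)*4*144 = 288 J

288 J


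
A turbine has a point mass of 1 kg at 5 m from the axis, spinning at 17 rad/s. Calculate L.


Given: m = 1 kg, r = 5 m, omega = 17 rad/s
For a point mass: I = m*r^2
I = 1*5^2 = 1*25 = 25
L = I*omega = 25*17
L = 425 kg*m^2/s

425 kg*m^2/s


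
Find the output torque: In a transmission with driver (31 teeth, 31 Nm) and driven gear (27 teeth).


Given: N1 = 31, N2 = 27, T1 = 31 Nm
Using T2/T1 = N2/N1
T2 = T1 * N2 / N1
T2 = 31 * 27 / 31
T2 = 837 / 31
T2 = 27 Nm

27 Nm


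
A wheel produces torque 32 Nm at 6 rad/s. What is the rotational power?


Given: tau = 32 Nm, omega = 6 rad/s
Using P = tau * omega
P = 32 * 6
P = 192 W

192 W


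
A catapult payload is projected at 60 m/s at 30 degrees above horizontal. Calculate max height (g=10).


Given: v0 = 60 m/s, theta = 30 deg, g = 10 m/s^2
sin^2(30) = 1/4
Using H = v0^2 * sin^2(theta) / (2*g)
H = 60^2 * 1/4 / (2*10)
H = 3600 * 1/4 / 20
H = 900 / 20
H = 45 m

45 m


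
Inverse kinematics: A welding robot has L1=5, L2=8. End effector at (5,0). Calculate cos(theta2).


Given: L1 = 5, L2 = 8, target (x, y) = (5, 0)
Using cos(theta2) = (x^2 + y^2 - L1^2 - L2^2) / (2*L1*L2)
x^2 + y^2 = 5^2 + 0 = 25
L1^2 + L2^2 = 25 + 64 = 89
Numerator = 25 - 89 = -64
Denominator = 2*5*8 = 80
cos(theta2) = -64/80 = -4/5

-4/5


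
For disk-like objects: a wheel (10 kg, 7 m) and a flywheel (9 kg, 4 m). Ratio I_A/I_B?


Given: M1=10 kg, R1=7 m, M2=9 kg, R2=4 m
For a disk: I = (1/2)*M*R^2, so I_A/I_B = (M1*R1^2)/(M2*R2^2)
M1*R1^2 = 10*49 = 490
M2*R2^2 = 9*16 = 144
I_A/I_B = 490/144 = 245/72

245/72


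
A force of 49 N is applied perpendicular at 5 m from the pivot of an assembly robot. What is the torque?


Given: F = 49 N, r = 5 m, angle = 90 deg (perpendicular)
Using tau = F * r * sin(90)
sin(90) = 1
tau = 49 * 5 * 1
tau = 245 Nm

245 Nm


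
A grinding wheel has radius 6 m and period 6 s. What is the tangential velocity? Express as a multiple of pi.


Given: radius r = 6 m, period T = 6 s
Using v = 2*pi*r / T
v = 2*pi*6 / 6
v = 12*pi / 6
v = 2*pi m/s

2*pi m/s


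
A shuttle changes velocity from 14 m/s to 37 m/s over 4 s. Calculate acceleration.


Given: initial velocity v0 = 14 m/s, final velocity v = 37 m/s, time t = 4 s
Using a = (v - v0) / t
a = (37 - 14) / 4
a = 23 / 4
a = 23/4 m/s^2

23/4 m/s^2


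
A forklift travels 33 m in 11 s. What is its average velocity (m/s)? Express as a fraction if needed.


Given: distance d = 33 m, time t = 11 s
Using v = d / t
v = 33 / 11
v = 3 m/s

3 m/s


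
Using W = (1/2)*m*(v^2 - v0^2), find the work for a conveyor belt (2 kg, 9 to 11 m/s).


Given: m = 2 kg, v0 = 9 m/s, v = 11 m/s
Using W = (1/2)*m*(v^2 - v0^2)
v^2 = 11^2 = 121
v0^2 = 9^2 = 81
v^2 - v0^2 = 121 - 81 = 40
W = (1/2)*2*40 = 40 J

40 J


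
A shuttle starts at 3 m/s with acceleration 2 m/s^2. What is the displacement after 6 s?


Given: v0 = 3 m/s, a = 2 m/s^2, t = 6 s
Using s = v0*t + (1/2)*a*t^2
s = 3*6 + (1/2)*2*6^2
s = 18 + (1/2)*72
s = 18 + 36
s = 54

54 m


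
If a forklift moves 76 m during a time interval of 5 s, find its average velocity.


Given: distance d = 76 m, time t = 5 s
Using v = d / t
v = 76 / 5
v = 76/5 m/s

76/5 m/s


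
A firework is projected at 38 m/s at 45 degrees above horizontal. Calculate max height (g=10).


Given: v0 = 38 m/s, theta = 45 deg, g = 10 m/s^2
sin^2(45) = 1/2
Using H = v0^2 * sin^2(theta) / (2*g)
H = 38^2 * 1/2 / (2*10)
H = 1444 * 1/2 / 20
H = 722 / 20
H = 361/10 m

361/10 m


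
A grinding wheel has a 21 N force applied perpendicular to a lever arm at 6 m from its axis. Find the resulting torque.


Given: F = 21 N, r = 6 m, angle = 90 deg (perpendicular)
Using tau = F * r * sin(90)
sin(90) = 1
tau = 21 * 6 * 1
tau = 126 Nm

126 Nm


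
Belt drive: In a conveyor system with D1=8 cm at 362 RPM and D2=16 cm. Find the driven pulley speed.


Given: D1 = 8 cm, w1 = 362 RPM, D2 = 16 cm
Using D1*w1 = D2*w2
w2 = D1*w1 / D2
w2 = 8*362 / 16
w2 = 2896 / 16
w2 = 181 RPM

181 RPM


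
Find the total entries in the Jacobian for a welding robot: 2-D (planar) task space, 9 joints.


Given: task space dimension = 2, joints = 9
Jacobian is a 2 x 9 matrix
Total entries = rows * columns
Total = 2 * 9
Total = 18

18


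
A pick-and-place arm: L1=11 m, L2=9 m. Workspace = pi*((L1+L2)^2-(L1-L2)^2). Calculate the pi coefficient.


Given: L1 = 11, L2 = 9
(L1+L2)^2 = (20)^2 = 400
(L1-L2)^2 = (2)^2 = 4
Difference = 400 - 4 = 396
This equals 4*L1*L2 = 4*11*9 = 396
Workspace area = 396*pi

396


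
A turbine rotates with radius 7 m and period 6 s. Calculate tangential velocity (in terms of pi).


Given: radius r = 7 m, period T = 6 s
Using v = 2*pi*r / T
v = 2*pi*7 / 6
v = 14*pi / 6
v = 7/3*pi m/s

7/3*pi m/s


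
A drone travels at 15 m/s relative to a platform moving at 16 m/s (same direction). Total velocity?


Given: object velocity = 15 m/s, platform velocity = 16 m/s (same direction)
Using classical velocity addition: v_total = v_object + v_platform
v_total = 15 + 16
v_total = 31 m/s

31 m/s


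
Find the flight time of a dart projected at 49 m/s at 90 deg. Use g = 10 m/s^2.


Given: v0 = 49 m/s, theta = 90 deg, g = 10 m/s^2
sin(90) = 1
Using T = 2*v0*sin(theta) / g
T = 2*49*1 / 10
T = 98 / 10
T = 49/5 s

49/5 s


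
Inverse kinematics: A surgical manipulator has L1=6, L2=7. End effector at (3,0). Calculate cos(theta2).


Given: L1 = 6, L2 = 7, target (x, y) = (3, 0)
Using cos(theta2) = (x^2 + y^2 - L1^2 - L2^2) / (2*L1*L2)
x^2 + y^2 = 3^2 + 0 = 9
L1^2 + L2^2 = 36 + 49 = 85
Numerator = 9 - 85 = -76
Denominator = 2*6*7 = 84
cos(theta2) = -76/84 = -19/21

-19/21


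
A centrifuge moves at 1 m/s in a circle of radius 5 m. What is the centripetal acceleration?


Given: v = 1 m/s, r = 5 m
Using a_c = v^2 / r
a_c = 1^2 / 5
a_c = 1 / 5
a_c = 1/5 m/s^2

1/5 m/s^2


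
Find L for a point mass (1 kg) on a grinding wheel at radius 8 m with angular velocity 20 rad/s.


Given: m = 1 kg, r = 8 m, omega = 20 rad/s
For a point mass: I = m*r^2
I = 1*8^2 = 1*64 = 64
L = I*omega = 64*20
L = 1280 kg*m^2/s

1280 kg*m^2/s


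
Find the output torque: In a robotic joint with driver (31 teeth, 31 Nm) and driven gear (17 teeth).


Given: N1 = 31, N2 = 17, T1 = 31 Nm
Using T2/T1 = N2/N1
T2 = T1 * N2 / N1
T2 = 31 * 17 / 31
T2 = 527 / 31
T2 = 17 Nm

17 Nm


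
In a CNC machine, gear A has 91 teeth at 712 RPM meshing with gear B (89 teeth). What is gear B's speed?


Given: N1 = 91 teeth, w1 = 712 RPM, N2 = 89 teeth
Using N1*w1 = N2*w2
w2 = N1*w1 / N2
w2 = 91*712 / 89
w2 = 64792 / 89
w2 = 728 RPM

728 RPM


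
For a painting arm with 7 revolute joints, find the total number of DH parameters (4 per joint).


Given: 7 joints, 4 DH parameters per joint (d, theta, a, alpha)
Total DH parameters = number_of_joints * 4
Total = 7 * 4
Total = 28

28


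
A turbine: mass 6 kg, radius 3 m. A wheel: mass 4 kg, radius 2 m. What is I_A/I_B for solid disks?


Given: M1=6 kg, R1=3 m, M2=4 kg, R2=2 m
For a disk: I = (1/2)*M*R^2, so I_A/I_B = (M1*R1^2)/(M2*R2^2)
M1*R1^2 = 6*9 = 54
M2*R2^2 = 4*4 = 16
I_A/I_B = 54/16 = 27/8

27/8


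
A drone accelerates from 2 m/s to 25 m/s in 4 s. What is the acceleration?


Given: initial velocity v0 = 2 m/s, final velocity v = 25 m/s, time t = 4 s
Using a = (v - v0) / t
a = (25 - 2) / 4
a = 23 / 4
a = 23/4 m/s^2

23/4 m/s^2


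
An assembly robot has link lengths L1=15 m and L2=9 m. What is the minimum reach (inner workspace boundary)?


Given: L1 = 15 m, L2 = 9 m
For a 2-link planar arm, min reach = |L1 - L2| (second link folded back)
Min reach = |15 - 9|
Min reach = 6 m

6 m


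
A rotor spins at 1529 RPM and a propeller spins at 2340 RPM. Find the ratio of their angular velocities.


Given: RPM_A = 1529, RPM_B = 2340
omega = 2*pi*RPM/60, so omega_A/omega_B = RPM_A / RPM_B
omega_A/omega_B = 1529 / 2340
omega_A/omega_B = 1529/2340

1529/2340


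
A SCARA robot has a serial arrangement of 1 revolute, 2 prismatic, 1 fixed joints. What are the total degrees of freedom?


Given: serial robot with 1 revolute, 2 prismatic, 1 fixed joints
DOF contribution per joint type: revolute=1, prismatic=1, spherical=3, fixed=0
DOF = 1*1 + 2*1 + 1*0
DOF = 3

3


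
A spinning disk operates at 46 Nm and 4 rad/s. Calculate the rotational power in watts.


Given: tau = 46 Nm, omega = 4 rad/s
Using P = tau * omega
P = 46 * 4
P = 184 W

184 W


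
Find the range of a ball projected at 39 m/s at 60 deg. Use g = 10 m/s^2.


Given: v0 = 39 m/s, theta = 60 deg, g = 10 m/s^2
sin(2*60) = sin(120) = sqrt(3)/2
Using R = v0^2 * sin(2*theta) / g
R = 39^2 * (sqrt(3)/2) / 10
R = 1521 * sqrt(3) / 20
R = 1521/20*sqrt(3) m

1521/20*sqrt(3) m


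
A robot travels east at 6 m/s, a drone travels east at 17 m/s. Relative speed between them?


Given: v_A = 6 m/s east, v_B = 17 m/s east
Both move in the same direction; relative speed = |v_A - v_B|
|6 - 17| = |-11|
= 11 m/s

11 m/s


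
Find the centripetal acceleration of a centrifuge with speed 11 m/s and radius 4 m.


Given: v = 11 m/s, r = 4 m
Using a_c = v^2 / r
a_c = 11^2 / 4
a_c = 121 / 4
a_c = 121/4 m/s^2

121/4 m/s^2


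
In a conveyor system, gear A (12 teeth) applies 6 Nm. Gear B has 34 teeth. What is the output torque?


Given: N1 = 12, N2 = 34, T1 = 6 Nm
Using T2/T1 = N2/N1
T2 = T1 * N2 / N1
T2 = 6 * 34 / 12
T2 = 204 / 12
T2 = 17 Nm

17 Nm


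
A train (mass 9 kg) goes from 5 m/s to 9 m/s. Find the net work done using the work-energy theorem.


Given: m = 9 kg, v0 = 5 m/s, v = 9 m/s
Using W = (1/2)*m*(v^2 - v0^2)
v^2 = 9^2 = 81
v0^2 = 5^2 = 25
v^2 - v0^2 = 81 - 25 = 56
W = (1/2)*9*56 = 252 J

252 J


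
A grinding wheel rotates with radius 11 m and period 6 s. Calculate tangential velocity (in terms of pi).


Given: radius r = 11 m, period T = 6 s
Using v = 2*pi*r / T
v = 2*pi*11 / 6
v = 22*pi / 6
v = 11/3*pi m/s

11/3*pi m/s


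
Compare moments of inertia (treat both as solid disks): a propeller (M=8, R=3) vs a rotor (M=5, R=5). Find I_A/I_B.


Given: M1=8 kg, R1=3 m, M2=5 kg, R2=5 m
For a disk: I = (1/2)*M*R^2, so I_A/I_B = (M1*R1^2)/(M2*R2^2)
M1*R1^2 = 8*9 = 72
M2*R2^2 = 5*25 = 125
I_A/I_B = 72/125 = 72/125

72/125


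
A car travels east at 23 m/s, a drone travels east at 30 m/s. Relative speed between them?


Given: v_A = 23 m/s east, v_B = 30 m/s east
Both move in the same direction; relative speed = |v_A - v_B|
|23 - 30| = |-7|
= 7 m/s

7 m/s


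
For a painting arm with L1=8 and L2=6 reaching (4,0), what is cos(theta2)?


Given: L1 = 8, L2 = 6, target (x, y) = (4, 0)
Using cos(theta2) = (x^2 + y^2 - L1^2 - L2^2) / (2*L1*L2)
x^2 + y^2 = 4^2 + 0 = 16
L1^2 + L2^2 = 64 + 36 = 100
Numerator = 16 - 100 = -84
Denominator = 2*8*6 = 96
cos(theta2) = -84/96 = -7/8

-7/8


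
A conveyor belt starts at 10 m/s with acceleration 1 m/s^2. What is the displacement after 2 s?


Given: v0 = 10 m/s, a = 1 m/s^2, t = 2 s
Using s = v0*t + (1/2)*a*t^2
s = 10*2 + (1/2)*1*2^2
s = 20 + (1/2)*4
s = 20 + 2
s = 22

22 m


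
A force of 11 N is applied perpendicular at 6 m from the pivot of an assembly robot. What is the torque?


Given: F = 11 N, r = 6 m, angle = 90 deg (perpendicular)
Using tau = F * r * sin(90)
sin(90) = 1
tau = 11 * 6 * 1
tau = 66 Nm

66 Nm


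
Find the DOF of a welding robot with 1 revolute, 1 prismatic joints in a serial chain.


Given: serial robot with 1 revolute, 1 prismatic joints
DOF contribution per joint type: revolute=1, prismatic=1, spherical=3, fixed=0
DOF = 1*1 + 1*1
DOF = 2

2


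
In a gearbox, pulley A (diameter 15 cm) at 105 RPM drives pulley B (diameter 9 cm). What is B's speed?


Given: D1 = 15 cm, w1 = 105 RPM, D2 = 9 cm
Using D1*w1 = D2*w2
w2 = D1*w1 / D2
w2 = 15*105 / 9
w2 = 1575 / 9
w2 = 175 RPM

175 RPM


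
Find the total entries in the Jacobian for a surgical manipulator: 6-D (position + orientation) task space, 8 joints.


Given: task space dimension = 6, joints = 8
Jacobian is a 6 x 8 matrix
Total entries = rows * columns
Total = 6 * 8
Total = 48

48


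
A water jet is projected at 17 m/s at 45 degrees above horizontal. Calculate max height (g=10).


Given: v0 = 17 m/s, theta = 45 deg, g = 10 m/s^2
sin^2(45) = 1/2
Using H = v0^2 * sin^2(theta) / (2*g)
H = 17^2 * 1/2 / (2*10)
H = 289 * 1/2 / 20
H = 289/2 / 20
H = 289/40 m

289/40 m


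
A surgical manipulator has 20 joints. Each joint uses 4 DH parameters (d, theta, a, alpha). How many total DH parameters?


Given: 20 joints, 4 DH parameters per joint (d, theta, a, alpha)
Total DH parameters = number_of_joints * 4
Total = 20 * 4
Total = 80

80


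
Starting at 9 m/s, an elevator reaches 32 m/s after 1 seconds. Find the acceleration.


Given: initial velocity v0 = 9 m/s, final velocity v = 32 m/s, time t = 1 s
Using a = (v - v0) / t
a = (32 - 9) / 1
a = 23 / 1
a = 23 m/s^2

23 m/s^2


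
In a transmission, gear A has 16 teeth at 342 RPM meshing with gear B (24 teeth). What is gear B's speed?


Given: N1 = 16 teeth, w1 = 342 RPM, N2 = 24 teeth
Using N1*w1 = N2*w2
w2 = N1*w1 / N2
w2 = 16*342 / 24
w2 = 5472 / 24
w2 = 228 RPM

228 RPM


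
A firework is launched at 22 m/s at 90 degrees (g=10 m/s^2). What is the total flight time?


Given: v0 = 22 m/s, theta = 90 deg, g = 10 m/s^2
sin(90) = 1
Using T = 2*v0*sin(theta) / g
T = 2*22*1 / 10
T = 44 / 10
T = 22/5 s

22/5 s


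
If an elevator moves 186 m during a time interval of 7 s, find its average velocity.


Given: distance d = 186 m, time t = 7 s
Using v = d / t
v = 186 / 7
v = 186/7 m/s

186/7 m/s


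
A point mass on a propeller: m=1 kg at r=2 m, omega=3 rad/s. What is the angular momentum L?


Given: m = 1 kg, r = 2 m, omega = 3 rad/s
For a point mass: I = m*r^2
I = 1*2^2 = 1*4 = 4
L = I*omega = 4*3
L = 12 kg*m^2/s

12 kg*m^2/s


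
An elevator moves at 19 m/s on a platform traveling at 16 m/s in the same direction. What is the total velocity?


Given: object velocity = 19 m/s, platform velocity = 16 m/s (same direction)
Using classical velocity addition: v_total = v_object + v_platform
v_total = 19 + 16
v_total = 35 m/s

35 m/s


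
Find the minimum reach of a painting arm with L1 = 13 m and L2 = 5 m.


Given: L1 = 13 m, L2 = 5 m
For a 2-link planar arm, min reach = |L1 - L2| (second link folded back)
Min reach = |13 - 5|
Min reach = 8 m

8 m


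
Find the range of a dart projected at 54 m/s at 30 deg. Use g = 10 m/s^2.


Given: v0 = 54 m/s, theta = 30 deg, g = 10 m/s^2
sin(2*30) = sin(60) = sqrt(3)/2
Using R = v0^2 * sin(2*theta) / g
R = 54^2 * (sqrt(3)/2) / 10
R = 2916 * sqrt(3) / 20
R = 729/5*sqrt(3) m

729/5*sqrt(3) m


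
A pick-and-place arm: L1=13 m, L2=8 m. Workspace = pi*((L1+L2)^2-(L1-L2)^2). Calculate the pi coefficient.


Given: L1 = 13, L2 = 8
(L1+L2)^2 = (21)^2 = 441
(L1-L2)^2 = (5)^2 = 25
Difference = 441 - 25 = 416
This equals 4*L1*L2 = 4*13*8 = 416
Workspace area = 416*pi

416


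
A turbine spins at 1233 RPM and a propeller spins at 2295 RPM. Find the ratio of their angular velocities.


Given: RPM_A = 1233, RPM_B = 2295
omega = 2*pi*RPM/60, so omega_A/omega_B = RPM_A / RPM_B
omega_A/omega_B = 1233 / 2295
omega_A/omega_B = 137/255

137/255


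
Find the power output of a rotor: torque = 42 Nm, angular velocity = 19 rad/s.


Given: tau = 42 Nm, omega = 19 rad/s
Using P = tau * omega
P = 42 * 19
P = 798 W

798 W


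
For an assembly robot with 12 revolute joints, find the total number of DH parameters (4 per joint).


Given: 12 joints, 4 DH parameters per joint (d, theta, a, alpha)
Total DH parameters = number_of_joints * 4
Total = 12 * 4
Total = 48

48


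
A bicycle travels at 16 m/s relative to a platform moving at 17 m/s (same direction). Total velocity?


Given: object velocity = 16 m/s, platform velocity = 17 m/s (same direction)
Using classical velocity addition: v_total = v_object + v_platform
v_total = 16 + 17
v_total = 33 m/s

33 m/s


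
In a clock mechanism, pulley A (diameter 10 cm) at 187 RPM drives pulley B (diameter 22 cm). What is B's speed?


Given: D1 = 10 cm, w1 = 187 RPM, D2 = 22 cm
Using D1*w1 = D2*w2
w2 = D1*w1 / D2
w2 = 10*187 / 22
w2 = 1870 / 22
w2 = 85 RPM

85 RPM


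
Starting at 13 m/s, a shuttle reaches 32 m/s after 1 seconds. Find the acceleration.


Given: initial velocity v0 = 13 m/s, final velocity v = 32 m/s, time t = 1 s
Using a = (v - v0) / t
a = (32 - 13) / 1
a = 19 / 1
a = 19 m/s^2

19 m/s^2


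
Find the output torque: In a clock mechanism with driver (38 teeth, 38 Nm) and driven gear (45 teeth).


Given: N1 = 38, N2 = 45, T1 = 38 Nm
Using T2/T1 = N2/N1
T2 = T1 * N2 / N1
T2 = 38 * 45 / 38
T2 = 1710 / 38
T2 = 45 Nm

45 Nm


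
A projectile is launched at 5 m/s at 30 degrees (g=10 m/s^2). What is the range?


Given: v0 = 5 m/s, theta = 30 deg, g = 10 m/s^2
sin(2*30) = sin(60) = sqrt(3)/2
Using R = v0^2 * sin(2*theta) / g
R = 5^2 * (sqrt(3)/2) / 10
R = 25 * sqrt(3) / 20
R = 5/4*sqrt(3) m

5/4*sqrt(3) m


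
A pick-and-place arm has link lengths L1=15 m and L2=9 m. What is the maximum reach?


Given: L1 = 15 m, L2 = 9 m
For a 2-link planar arm, max reach = L1 + L2 (fully extended)
Max reach = 15 + 9
Max reach = 24 m

24 m


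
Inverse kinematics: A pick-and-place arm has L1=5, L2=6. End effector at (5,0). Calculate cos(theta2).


Given: L1 = 5, L2 = 6, target (x, y) = (5, 0)
Using cos(theta2) = (x^2 + y^2 - L1^2 - L2^2) / (2*L1*L2)
x^2 + y^2 = 5^2 + 0 = 25
L1^2 + L2^2 = 25 + 36 = 61
Numerator = 25 - 61 = -36
Denominator = 2*5*6 = 60
cos(theta2) = -36/60 = -3/5

-3/5


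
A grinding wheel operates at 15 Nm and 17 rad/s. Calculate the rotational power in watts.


Given: tau = 15 Nm, omega = 17 rad/s
Using P = tau * omega
P = 15 * 17
P = 255 W

255 W


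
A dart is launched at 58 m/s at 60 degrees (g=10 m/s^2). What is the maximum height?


Given: v0 = 58 m/s, theta = 60 deg, g = 10 m/s^2
sin^2(60) = 3/4
Using H = v0^2 * sin^2(theta) / (2*g)
H = 58^2 * 3/4 / (2*10)
H = 3364 * 3/4 / 20
H = 2523 / 20
H = 2523/20 m

2523/20 m


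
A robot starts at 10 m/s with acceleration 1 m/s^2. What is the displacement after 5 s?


Given: v0 = 10 m/s, a = 1 m/s^2, t = 5 s
Using s = v0*t + (1/2)*a*t^2
s = 10*5 + (1/2)*1*5^2
s = 50 + (1/2)*25
s = 50 + 25/2
s = 125/2

125/2 m


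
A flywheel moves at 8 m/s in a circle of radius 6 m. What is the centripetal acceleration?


Given: v = 8 m/s, r = 6 m
Using a_c = v^2 / r
a_c = 8^2 / 6
a_c = 64 / 6
a_c = 32/3 m/s^2

32/3 m/s^2


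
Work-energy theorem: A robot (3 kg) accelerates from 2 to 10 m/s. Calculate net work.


Given: m = 3 kg, v0 = 2 m/s, v = 10 m/s
Using W = (1/2)*m*(v^2 - v0^2)
v^2 = 10^2 = 100
v0^2 = 2^2 = 4
v^2 - v0^2 = 100 - 4 = 96
W = (1/2)*3*96 = 144 J

144 J


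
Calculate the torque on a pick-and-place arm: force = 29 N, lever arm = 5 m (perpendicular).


Given: F = 29 N, r = 5 m, angle = 90 deg (perpendicular)
Using tau = F * r * sin(90)
sin(90) = 1
tau = 29 * 5 * 1
tau = 145 Nm

145 Nm


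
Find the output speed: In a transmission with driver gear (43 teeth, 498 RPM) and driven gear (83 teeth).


Given: N1 = 43 teeth, w1 = 498 RPM, N2 = 83 teeth
Using N1*w1 = N2*w2
w2 = N1*w1 / N2
w2 = 43*498 / 83
w2 = 21414 / 83
w2 = 258 RPM

258 RPM


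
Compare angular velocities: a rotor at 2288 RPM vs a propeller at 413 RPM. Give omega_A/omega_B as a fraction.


Given: RPM_A = 2288, RPM_B = 413
omega = 2*pi*RPM/60, so omega_A/omega_B = RPM_A / RPM_B
omega_A/omega_B = 2288 / 413
omega_A/omega_B = 2288/413

2288/413


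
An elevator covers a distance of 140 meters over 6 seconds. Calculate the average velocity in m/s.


Given: distance d = 140 m, time t = 6 s
Using v = d / t
v = 140 / 6
v = 70/3 m/s

70/3 m/s


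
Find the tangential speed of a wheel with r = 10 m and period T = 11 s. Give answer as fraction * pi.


Given: radius r = 10 m, period T = 11 s
Using v = 2*pi*r / T
v = 2*pi*10 / 11
v = 20*pi / 11
v = 20/11*pi m/s

20/11*pi m/s


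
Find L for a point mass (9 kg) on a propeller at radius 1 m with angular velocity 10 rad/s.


Given: m = 9 kg, r = 1 m, omega = 10 rad/s
For a point mass: I = m*r^2
I = 9*1^2 = 9*1 = 9
L = I*omega = 9*10
L = 90 kg*m^2/s

90 kg*m^2/s


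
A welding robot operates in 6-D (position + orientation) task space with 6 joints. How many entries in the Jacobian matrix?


Given: task space dimension = 6, joints = 6
Jacobian is a 6 x 6 matrix
Total entries = rows * columns
Total = 6 * 6
Total = 36

36


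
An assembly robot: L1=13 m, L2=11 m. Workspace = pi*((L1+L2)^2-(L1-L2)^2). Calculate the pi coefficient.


Given: L1 = 13, L2 = 11
(L1+L2)^2 = (24)^2 = 576
(L1-L2)^2 = (2)^2 = 4
Difference = 576 - 4 = 572
This equals 4*L1*L2 = 4*13*11 = 572
Workspace area = 572*pi

572


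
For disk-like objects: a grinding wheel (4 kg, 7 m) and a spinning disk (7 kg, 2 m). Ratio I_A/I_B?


Given: M1=4 kg, R1=7 m, M2=7 kg, R2=2 m
For a disk: I = (1/2)*M*R^2, so I_A/I_B = (M1*R1^2)/(M2*R2^2)
M1*R1^2 = 4*49 = 196
M2*R2^2 = 7*4 = 28
I_A/I_B = 196/28 = 7

7


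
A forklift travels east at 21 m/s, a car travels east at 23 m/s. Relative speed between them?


Given: v_A = 21 m/s east, v_B = 23 m/s east
Both move in the same direction; relative speed = |v_A - v_B|
|21 - 23| = |-2|
= 2 m/s

2 m/s


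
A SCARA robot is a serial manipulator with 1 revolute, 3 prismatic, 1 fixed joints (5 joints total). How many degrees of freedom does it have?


Given: serial robot with 1 revolute, 3 prismatic, 1 fixed joints
DOF contribution per joint type: revolute=1, prismatic=1, spherical=3, fixed=0
DOF = 1*1 + 3*1 + 1*0
DOF = 4

4


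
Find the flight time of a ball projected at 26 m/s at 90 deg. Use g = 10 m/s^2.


Given: v0 = 26 m/s, theta = 90 deg, g = 10 m/s^2
sin(90) = 1
Using T = 2*v0*sin(theta) / g
T = 2*26*1 / 10
T = 52 / 10
T = 26/5 s

26/5 s


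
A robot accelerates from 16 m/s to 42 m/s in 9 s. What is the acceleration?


Given: initial velocity v0 = 16 m/s, final velocity v = 42 m/s, time t = 9 s
Using a = (v - v0) / t
a = (42 - 16) / 9
a = 26 / 9
a = 26/9 m/s^2

26/9 m/s^2


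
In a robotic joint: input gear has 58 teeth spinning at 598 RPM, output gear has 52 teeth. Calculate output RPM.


Given: N1 = 58 teeth, w1 = 598 RPM, N2 = 52 teeth
Using N1*w1 = N2*w2
w2 = N1*w1 / N2
w2 = 58*598 / 52
w2 = 34684 / 52
w2 = 667 RPM

667 RPM


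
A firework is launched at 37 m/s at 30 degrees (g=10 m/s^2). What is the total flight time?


Given: v0 = 37 m/s, theta = 30 deg, g = 10 m/s^2
sin(30) = 1/2
Using T = 2*v0*sin(theta) / g
T = 2*37*1/2 / 10
T = 37 / 10
T = 37/10 s

37/10 s


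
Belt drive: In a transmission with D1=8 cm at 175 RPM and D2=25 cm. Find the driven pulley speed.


Given: D1 = 8 cm, w1 = 175 RPM, D2 = 25 cm
Using D1*w1 = D2*w2
w2 = D1*w1 / D2
w2 = 8*175 / 25
w2 = 1400 / 25
w2 = 56 RPM

56 RPM


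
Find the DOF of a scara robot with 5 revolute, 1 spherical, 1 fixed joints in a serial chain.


Given: serial robot with 5 revolute, 1 spherical, 1 fixed joints
DOF contribution per joint type: revolute=1, prismatic=1, spherical=3, fixed=0
DOF = 5*1 + 1*3 + 1*0
DOF = 8

8


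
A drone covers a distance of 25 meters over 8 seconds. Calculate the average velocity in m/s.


Given: distance d = 25 m, time t = 8 s
Using v = d / t
v = 25 / 8
v = 25/8 m/s

25/8 m/s


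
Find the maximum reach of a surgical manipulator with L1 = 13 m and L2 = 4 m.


Given: L1 = 13 m, L2 = 4 m
For a 2-link planar arm, max reach = L1 + L2 (fully extended)
Max reach = 13 + 4
Max reach = 17 m

17 m


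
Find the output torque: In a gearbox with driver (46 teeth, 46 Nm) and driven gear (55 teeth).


Given: N1 = 46, N2 = 55, T1 = 46 Nm
Using T2/T1 = N2/N1
T2 = T1 * N2 / N1
T2 = 46 * 55 / 46
T2 = 2530 / 46
T2 = 55 Nm

55 Nm


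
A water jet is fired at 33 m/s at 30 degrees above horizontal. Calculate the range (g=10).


Given: v0 = 33 m/s, theta = 30 deg, g = 10 m/s^2
sin(2*30) = sin(60) = sqrt(3)/2
Using R = v0^2 * sin(2*theta) / g
R = 33^2 * (sqrt(3)/2) / 10
R = 1089 * sqrt(3) / 20
R = 1089/20*sqrt(3) m

1089/20*sqrt(3) m


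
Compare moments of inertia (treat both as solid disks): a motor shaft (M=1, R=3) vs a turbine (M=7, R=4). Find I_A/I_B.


Given: M1=1 kg, R1=3 m, M2=7 kg, R2=4 m
For a disk: I = (1/2)*M*R^2, so I_A/I_B = (M1*R1^2)/(M2*R2^2)
M1*R1^2 = 1*9 = 9
M2*R2^2 = 7*16 = 112
I_A/I_B = 9/112 = 9/112

9/112


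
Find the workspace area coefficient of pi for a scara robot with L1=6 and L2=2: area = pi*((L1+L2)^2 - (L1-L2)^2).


Given: L1 = 6, L2 = 2
(L1+L2)^2 = (8)^2 = 64
(L1-L2)^2 = (4)^2 = 16
Difference = 64 - 16 = 48
This equals 4*L1*L2 = 4*6*2 = 48
Workspace area = 48*pi

48


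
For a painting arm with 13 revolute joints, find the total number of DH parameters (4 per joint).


Given: 13 joints, 4 DH parameters per joint (d, theta, a, alpha)
Total DH parameters = number_of_joints * 4
Total = 13 * 4
Total = 52

52


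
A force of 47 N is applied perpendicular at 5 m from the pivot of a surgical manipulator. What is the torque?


Given: F = 47 N, r = 5 m, angle = 90 deg (perpendicular)
Using tau = F * r * sin(90)
sin(90) = 1
tau = 47 * 5 * 1
tau = 235 Nm

235 Nm


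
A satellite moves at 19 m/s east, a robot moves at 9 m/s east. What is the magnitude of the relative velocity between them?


Given: v_A = 19 m/s east, v_B = 9 m/s east
Both move in the same direction; relative speed = |v_A - v_B|
|19 - 9| = |10|
= 10 m/s

10 m/s


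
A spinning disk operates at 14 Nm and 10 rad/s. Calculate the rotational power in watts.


Given: tau = 14 Nm, omega = 10 rad/s
Using P = tau * omega
P = 14 * 10
P = 140 W

140 W


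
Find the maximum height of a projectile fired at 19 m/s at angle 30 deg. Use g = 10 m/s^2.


Given: v0 = 19 m/s, theta = 30 deg, g = 10 m/s^2
sin^2(30) = 1/4
Using H = v0^2 * sin^2(theta) / (2*g)
H = 19^2 * 1/4 / (2*10)
H = 361 * 1/4 / 20
H = 361/4 / 20
H = 361/80 m

361/80 m


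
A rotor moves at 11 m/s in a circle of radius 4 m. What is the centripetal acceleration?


Given: v = 11 m/s, r = 4 m
Using a_c = v^2 / r
a_c = 11^2 / 4
a_c = 121 / 4
a_c = 121/4 m/s^2

121/4 m/s^2


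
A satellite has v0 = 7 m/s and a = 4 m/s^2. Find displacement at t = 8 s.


Given: v0 = 7 m/s, a = 4 m/s^2, t = 8 s
Using s = v0*t + (1/2)*a*t^2
s = 7*8 + (1/2)*4*8^2
s = 56 + (1/2)*256
s = 56 + 128
s = 184

184 m


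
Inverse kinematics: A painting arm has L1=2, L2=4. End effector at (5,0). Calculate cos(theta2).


Given: L1 = 2, L2 = 4, target (x, y) = (5, 0)
Using cos(theta2) = (x^2 + y^2 - L1^2 - L2^2) / (2*L1*L2)
x^2 + y^2 = 5^2 + 0 = 25
L1^2 + L2^2 = 4 + 16 = 20
Numerator = 25 - 20 = 5
Denominator = 2*2*4 = 16
cos(theta2) = 5/16 = 5/16

5/16


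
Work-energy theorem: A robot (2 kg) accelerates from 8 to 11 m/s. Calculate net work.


Given: m = 2 kg, v0 = 8 m/s, v = 11 m/s
Using W = (1/2)*m*(v^2 - v0^2)
v^2 = 11^2 = 121
v0^2 = 8^2 = 64
v^2 - v0^2 = 121 - 64 = 57
W = (1/2)*2*57 = 57 J

57 J


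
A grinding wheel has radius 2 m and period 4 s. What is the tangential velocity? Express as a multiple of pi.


Given: radius r = 2 m, period T = 4 s
Using v = 2*pi*r / T
v = 2*pi*2 / 4
v = 4*pi / 4
v = 1*pi m/s

1*pi m/s


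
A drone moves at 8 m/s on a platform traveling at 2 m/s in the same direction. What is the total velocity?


Given: object velocity = 8 m/s, platform velocity = 2 m/s (same direction)
Using classical velocity addition: v_total = v_object + v_platform
v_total = 8 + 2
v_total = 10 m/s

10 m/s


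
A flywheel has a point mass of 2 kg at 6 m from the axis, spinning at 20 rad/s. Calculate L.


Given: m = 2 kg, r = 6 m, omega = 20 rad/s
For a point mass: I = m*r^2
I = 2*6^2 = 2*36 = 72
L = I*omega = 72*20
L = 1440 kg*m^2/s

1440 kg*m^2/s


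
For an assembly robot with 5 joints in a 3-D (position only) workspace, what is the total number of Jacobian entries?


Given: task space dimension = 3, joints = 5
Jacobian is a 3 x 5 matrix
Total entries = rows * columns
Total = 3 * 5
Total = 15

15


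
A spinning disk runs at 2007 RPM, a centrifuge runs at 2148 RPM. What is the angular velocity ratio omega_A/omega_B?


Given: RPM_A = 2007, RPM_B = 2148
omega = 2*pi*RPM/60, so omega_A/omega_B = RPM_A / RPM_B
omega_A/omega_B = 2007 / 2148
omega_A/omega_B = 669/716

669/716


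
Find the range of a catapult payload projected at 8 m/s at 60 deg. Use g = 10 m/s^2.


Given: v0 = 8 m/s, theta = 60 deg, g = 10 m/s^2
sin(2*60) = sin(120) = sqrt(3)/2
Using R = v0^2 * sin(2*theta) / g
R = 8^2 * (sqrt(3)/2) / 10
R = 64 * sqrt(3) / 20
R = 16/5*sqrt(3) m

16/5*sqrt(3) m


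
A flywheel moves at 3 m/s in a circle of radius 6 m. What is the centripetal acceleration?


Given: v = 3 m/s, r = 6 m
Using a_c = v^2 / r
a_c = 3^2 / 6
a_c = 9 / 6
a_c = 3/2 m/s^2

3/2 m/s^2


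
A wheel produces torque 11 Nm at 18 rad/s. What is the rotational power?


Given: tau = 11 Nm, omega = 18 rad/s
Using P = tau * omega
P = 11 * 18
P = 198 W

198 W


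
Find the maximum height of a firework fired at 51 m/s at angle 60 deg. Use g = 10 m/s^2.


Given: v0 = 51 m/s, theta = 60 deg, g = 10 m/s^2
sin^2(60) = 3/4
Using H = v0^2 * sin^2(theta) / (2*g)
H = 51^2 * 3/4 / (2*10)
H = 2601 * 3/4 / 20
H = 7803/4 / 20
H = 7803/80 m

7803/80 m


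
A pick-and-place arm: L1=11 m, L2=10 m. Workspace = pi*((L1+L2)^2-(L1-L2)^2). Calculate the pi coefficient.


Given: L1 = 11, L2 = 10
(L1+L2)^2 = (21)^2 = 441
(L1-L2)^2 = (1)^2 = 1
Difference = 441 - 1 = 440
This equals 4*L1*L2 = 4*11*10 = 440
Workspace area = 440*pi

440


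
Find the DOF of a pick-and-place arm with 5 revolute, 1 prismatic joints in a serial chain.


Given: serial robot with 5 revolute, 1 prismatic joints
DOF contribution per joint type: revolute=1, prismatic=1, spherical=3, fixed=0
DOF = 5*1 + 1*1
DOF = 6

6


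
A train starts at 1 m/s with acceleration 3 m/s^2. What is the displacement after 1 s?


Given: v0 = 1 m/s, a = 3 m/s^2, t = 1 s
Using s = v0*t + (1/2)*a*t^2
s = 1*1 + (1/2)*3*1^2
s = 1 + (1/2)*3
s = 1 + 3/2
s = 5/2

5/2 m


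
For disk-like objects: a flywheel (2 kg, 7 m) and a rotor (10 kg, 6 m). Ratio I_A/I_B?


Given: M1=2 kg, R1=7 m, M2=10 kg, R2=6 m
For a disk: I = (1/2)*M*R^2, so I_A/I_B = (M1*R1^2)/(M2*R2^2)
M1*R1^2 = 2*49 = 98
M2*R2^2 = 10*36 = 360
I_A/I_B = 98/360 = 49/180

49/180


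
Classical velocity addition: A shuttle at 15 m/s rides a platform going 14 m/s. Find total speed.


Given: object velocity = 15 m/s, platform velocity = 14 m/s (same direction)
Using classical velocity addition: v_total = v_object + v_platform
v_total = 15 + 14
v_total = 29 m/s

29 m/s


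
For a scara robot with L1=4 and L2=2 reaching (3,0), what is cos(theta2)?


Given: L1 = 4, L2 = 2, target (x, y) = (3, 0)
Using cos(theta2) = (x^2 + y^2 - L1^2 - L2^2) / (2*L1*L2)
x^2 + y^2 = 3^2 + 0 = 9
L1^2 + L2^2 = 16 + 4 = 20
Numerator = 9 - 20 = -11
Denominator = 2*4*2 = 16
cos(theta2) = -11/16 = -11/16

-11/16


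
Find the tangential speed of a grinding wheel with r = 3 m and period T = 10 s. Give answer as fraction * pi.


Given: radius r = 3 m, period T = 10 s
Using v = 2*pi*r / T
v = 2*pi*3 / 10
v = 6*pi / 10
v = 3/5*pi m/s

3/5*pi m/s


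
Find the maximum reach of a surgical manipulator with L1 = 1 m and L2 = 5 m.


Given: L1 = 1 m, L2 = 5 m
For a 2-link planar arm, max reach = L1 + L2 (fully extended)
Max reach = 1 + 5
Max reach = 6 m

6 m


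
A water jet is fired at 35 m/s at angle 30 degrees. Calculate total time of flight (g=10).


Given: v0 = 35 m/s, theta = 30 deg, g = 10 m/s^2
sin(30) = 1/2
Using T = 2*v0*sin(theta) / g
T = 2*35*1/2 / 10
T = 35 / 10
T = 7/2 s

7/2 s
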